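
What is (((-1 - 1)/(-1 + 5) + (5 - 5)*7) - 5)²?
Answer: 121/4 ≈ 30.250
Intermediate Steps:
(((-1 - 1)/(-1 + 5) + (5 - 5)*7) - 5)² = ((-2/4 + 0*7) - 5)² = ((-2*¼ + 0) - 5)² = ((-½ + 0) - 5)² = (-½ - 5)² = (-11/2)² = 121/4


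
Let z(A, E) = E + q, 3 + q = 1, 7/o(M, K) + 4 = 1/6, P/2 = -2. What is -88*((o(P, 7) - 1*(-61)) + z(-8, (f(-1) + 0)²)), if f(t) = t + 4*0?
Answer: -117744/23 ≈ -5119.3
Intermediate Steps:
P = -4 (P = 2*(-2) = -4)
o(M, K) = -42/23 (o(M, K) = 7/(-4 + 1/6) = 7/(-4 + ⅙) = 7/(-23/6) = 7*(-6/23) = -42/23)
f(t) = t (f(t) = t + 0 = t)
q = -2 (q = -3 + 1 = -2)
z(A, E) = -2 + E (z(A, E) = E - 2 = -2 + E)
-88*((o(P, 7) - 1*(-61)) + z(-8, (f(-1) + 0)²)) = -88*((-42/23 - 1*(-61)) + (-2 + (-1 + 0)²)) = -88*((-42/23 + 61) + (-2 + (-1)²)) = -88*(1361/23 + (-2 + 1)) = -88*(1361/23 - 1) = -88*1338/23 = -117744/23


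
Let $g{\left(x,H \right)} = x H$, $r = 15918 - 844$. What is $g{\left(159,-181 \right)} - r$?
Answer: $-43853$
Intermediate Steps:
$r = 15074$
$g{\left(x,H \right)} = H x$
$g{\left(159,-181 \right)} - r = \left(-181\right) 159 - 15074 = -28779 - 15074 = -43853$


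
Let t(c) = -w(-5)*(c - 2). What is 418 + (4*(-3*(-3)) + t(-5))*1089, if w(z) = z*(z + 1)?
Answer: 192082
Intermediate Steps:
w(z) = z*(1 + z)
t(c) = 40 - 20*c (t(c) = -(-5*(1 - 5))*(c - 2) = -(-5*(-4))*(-2 + c) = -20*(-2 + c) = -(-40 + 20*c) = 40 - 20*c)
418 + (4*(-3*(-3)) + t(-5))*1089 = 418 + (4*(-3*(-3)) + (40 - 20*(-5)))*1089 = 418 + (4*9 + (40 + 100))*1089 = 418 + (36 + 140)*1089 = 418 + 176*1089 = 418 + 191664 = 192082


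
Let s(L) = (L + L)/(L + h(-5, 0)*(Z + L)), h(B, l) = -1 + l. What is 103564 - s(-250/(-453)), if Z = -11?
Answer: 516058912/4983 ≈ 1.0356e+5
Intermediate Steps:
s(L) = 2*L/11 (s(L) = (L + L)/(L + (-1 + 0)*(-11 + L)) = (2*L)/(L - (-11 + L)) = (2*L)/(L + (11 - L)) = (2*L)/11 = (2*L)*(1/11) = 2*L/11)
103564 - s(-250/(-453)) = 103564 - 2*(-250/(-453))/11 = 103564 - 2*(-250*(-1/453))/11 = 103564 - 2*250/(11*453) = 103564 - 1*500/4983 = 103564 - 500/4983 = 516058912/4983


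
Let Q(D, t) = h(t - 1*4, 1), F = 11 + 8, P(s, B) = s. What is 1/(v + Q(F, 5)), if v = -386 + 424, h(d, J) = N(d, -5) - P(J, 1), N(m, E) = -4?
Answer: 1/33 ≈ 0.030303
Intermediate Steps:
F = 19
h(d, J) = -4 - J
Q(D, t) = -5 (Q(D, t) = -4 - 1*1 = -4 - 1 = -5)
v = 38
1/(v + Q(F, 5)) = 1/(38 - 5) = 1/33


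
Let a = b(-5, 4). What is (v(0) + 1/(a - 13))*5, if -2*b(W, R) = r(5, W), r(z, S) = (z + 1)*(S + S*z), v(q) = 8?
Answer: 3085/77 ≈ 40.065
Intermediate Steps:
r(z, S) = (1 + z)*(S + S*z)
b(W, R) = -18*W (b(W, R) = -W*(1 + 5² + 2*5)/2 = -W*(1 + 25 + 10)/2 = -W*36/2 = -18*W)
a = 90 (a = -18*(-5) = 90)
(v(0) + 1/(a - 13))*5 = (8 + 1/(90 - 13))*5 = (8 + 1/77)*5 = (617/77)*5 = 3085/77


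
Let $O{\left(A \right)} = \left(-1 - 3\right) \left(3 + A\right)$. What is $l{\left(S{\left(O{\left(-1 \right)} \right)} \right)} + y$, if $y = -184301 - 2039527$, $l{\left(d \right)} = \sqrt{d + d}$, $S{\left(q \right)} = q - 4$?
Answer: $-2223828 + 2 i \sqrt{6} \approx -2.2238 \cdot 10^{6} + 4.899 i$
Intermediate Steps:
$O{\left(A \right)} = -12 - 4 A$ ($O{\left(A \right)} = - 4 \left(3 + A\right) = -12 - 4 A$)
$S{\left(q \right)} = -4 + q$
$l{\left(d \right)} = \sqrt{2} \sqrt{d}$ ($l{\left(d \right)} = \sqrt{2 d} = \sqrt{2} \sqrt{d}$)
$y = -2223828$
$l{\left(S{\left(O{\left(-1 \right)} \right)} \right)} + y = \sqrt{2} \sqrt{-4 - 8} - 2223828 = \sqrt{2} \sqrt{-12} - 2223828 = \sqrt{2} \cdot 2 i \sqrt{3} - 2223828 = 2 i \sqrt{6} - 2223828 = -2223828 + 2 i \sqrt{6}$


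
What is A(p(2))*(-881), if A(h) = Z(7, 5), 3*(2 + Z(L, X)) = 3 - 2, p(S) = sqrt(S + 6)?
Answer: 4405/3 ≈ 1468.3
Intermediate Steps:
p(S) = sqrt(6 + S)
Z(L, X) = -5/3 (Z(L, X) = -2 + (3 - 2)/3 = -2 + (1/3)*1 = -2 + 1/3 = -5/3)
A(h) = -5/3
A(p(2))*(-881) = -5/3*(-881) = 4405/3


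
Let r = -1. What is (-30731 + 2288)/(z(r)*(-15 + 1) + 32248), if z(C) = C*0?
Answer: -28443/32248 ≈ -0.88201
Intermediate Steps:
z(C) = 0
(-30731 + 2288)/(z(r)*(-15 + 1) + 32248) = (-30731 + 2288)/(0*(-15 + 1) + 32248) = -28443/(0*(-14) + 32248) = -28443/(0 + 32248) = -28443/32248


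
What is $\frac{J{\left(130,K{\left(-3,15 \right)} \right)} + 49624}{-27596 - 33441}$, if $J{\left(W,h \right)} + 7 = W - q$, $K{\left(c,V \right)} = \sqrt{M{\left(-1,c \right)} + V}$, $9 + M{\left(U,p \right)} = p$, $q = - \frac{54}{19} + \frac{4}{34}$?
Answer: $- \frac{16069161}{19714951} \approx -0.81507$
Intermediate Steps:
$q = - \frac{880}{323}$ ($q = \left(-54\right) \frac{1}{19} + 4 \cdot \frac{1}{34} = - \frac{54}{19} + \frac{2}{17} = - \frac{880}{323} \approx -2.7245$)
$M{\left(U,p \right)} = -9 + p$
$K{\left(c,V \right)} = \sqrt{-9 + V + c}$ ($K{\left(c,V \right)} = \sqrt{\left(-9 + c\right) + V} = \sqrt{-9 + V + c}$)
$J{\left(W,h \right)} = - \frac{1381}{323} + W$ ($J{\left(W,h \right)} = -7 + \left(W - - \frac{880}{323}\right) = -7 + \left(W + \frac{880}{323}\right) = -7 + \left(\frac{880}{323} + W\right) = - \frac{1381}{323} + W$)
$\frac{J{\left(130,K{\left(-3,15 \right)} \right)} + 49624}{-27596 - 33441} = \frac{\left(- \frac{1381}{323} + 130\right) + 49624}{-27596 - 33441} = \frac{\frac{40609}{323} + 49624}{-61037} = \frac{16069161}{323} \left(- \frac{1}{61037}\right) = - \frac{16069161}{19714951}$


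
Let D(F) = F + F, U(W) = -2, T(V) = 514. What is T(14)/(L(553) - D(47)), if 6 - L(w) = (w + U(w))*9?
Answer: -514/5047 ≈ -0.10184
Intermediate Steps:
D(F) = 2*F
L(w) = 24 - 9*w (L(w) = 6 - (w - 2)*9 = 6 - (-2 + w)*9 = 6 - (-18 + 9*w) = 6 + (18 - 9*w) = 24 - 9*w)
T(14)/(L(553) - D(47)) = 514/((24 - 9*553) - 2*47) = 514/((24 - 4977) - 1*94) = 514/(-4953 - 94) = 514/(-5047) = 514*(-1/5047) = -514/5047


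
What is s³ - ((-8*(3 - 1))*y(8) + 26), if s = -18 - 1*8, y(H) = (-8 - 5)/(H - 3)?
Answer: -88218/5 ≈ -17644.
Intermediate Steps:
y(H) = -13/(-3 + H)
s = -26 (s = -18 - 8 = -26)
s³ - ((-8*(3 - 1))*y(8) + 26) = (-26)³ - ((-8*(3 - 1))*(-13/(-3 + 8)) + 26) = -17576 - ((-8*2)*(-13/5) + 26) = -17576 - (-(-208)/5 + 26) = -17576 - (-16*(-13/5) + 26) = -17576 - (208/5 + 26) = -17576 - 1*338/5 = -17576 - 338/5 = -88218/5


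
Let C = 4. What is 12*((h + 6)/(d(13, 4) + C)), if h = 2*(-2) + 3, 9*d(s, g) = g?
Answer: 27/2 ≈ 13.500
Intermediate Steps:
d(s, g) = g/9
h = -1 (h = -4 + 3 = -1)
12*((h + 6)/(d(13, 4) + C)) = 12*((-1 + 6)/((⅑)*4 + 4)) = 12*(5/(4/9 + 4)) = 12*(5/(40/9)) = 12*(5*(9/40)) = 12*(9/8) = 27/2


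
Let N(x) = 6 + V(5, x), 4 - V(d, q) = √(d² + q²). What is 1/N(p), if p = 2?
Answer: 10/71 + √29/71 ≈ 0.21669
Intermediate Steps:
V(d, q) = 4 - √(d² + q²)
N(x) = 10 - √(25 + x²) (N(x) = 6 + (4 - √(5² + x²)) = 6 + (4 - √(25 + x²)) = 10 - √(25 + x²))
1/N(p) = 1/(10 - √(25 + 2²)) = 1/(10 - √(25 + 4)) = 1/(10 - √29)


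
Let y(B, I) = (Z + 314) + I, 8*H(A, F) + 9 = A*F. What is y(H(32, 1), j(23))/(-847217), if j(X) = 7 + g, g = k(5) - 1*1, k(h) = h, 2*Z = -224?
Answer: -213/847217 ≈ -0.00025141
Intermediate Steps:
Z = -112 (Z = (½)*(-224) = -112)
H(A, F) = -9/8 + A*F/8 (H(A, F) = -9/8 + (A*F)/8 = -9/8 + A*F/8)
g = 4 (g = 5 - 1*1 = 5 - 1 = 4)
j(X) = 11 (j(X) = 7 + 4 = 11)
y(B, I) = 202 + I (y(B, I) = (-112 + 314) + I = 202 + I)
y(H(32, 1), j(23))/(-847217) = (202 + 11)/(-847217) = 213*(-1/847217) = -213/847217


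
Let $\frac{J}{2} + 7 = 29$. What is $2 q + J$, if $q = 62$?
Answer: $168$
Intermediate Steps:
$J = 44$ ($J = -14 + 2 \cdot 29 = -14 + 58 = 44$)
$2 q + J = 2 \cdot 62 + 44 = 124 + 44 = 168$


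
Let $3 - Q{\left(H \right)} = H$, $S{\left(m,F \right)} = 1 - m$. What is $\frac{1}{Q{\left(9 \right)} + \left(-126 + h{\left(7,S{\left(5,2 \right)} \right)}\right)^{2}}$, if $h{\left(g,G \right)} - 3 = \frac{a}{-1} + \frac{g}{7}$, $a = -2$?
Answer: $\frac{1}{14394} \approx 6.9473 \cdot 10^{-5}$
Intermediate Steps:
$Q{\left(H \right)} = 3 - H$
$h{\left(g,G \right)} = 5 + \frac{g}{7}$ ($h{\left(g,G \right)} = 3 + \left(- \frac{2}{-1} + \frac{g}{7}\right) = 3 + \left(\left(-2\right) \left(-1\right) + g \frac{1}{7}\right) = 3 + \left(2 + \frac{g}{7}\right) = 5 + \frac{g}{7}$)
$\frac{1}{Q{\left(9 \right)} + \left(-126 + h{\left(7,S{\left(5,2 \right)} \right)}\right)^{2}} = \frac{1}{\left(3 - 9\right) + \left(-126 + \left(5 + \frac{1}{7} \cdot 7\right)\right)^{2}} = \frac{1}{\left(3 - 9\right) + \left(-126 + \left(5 + 1\right)\right)^{2}} = \frac{1}{-6 + \left(-126 + 6\right)^{2}} = \frac{1}{-6 + \left(-120\right)^{2}} = \frac{1}{-6 + 14400} = \frac{1}{14394}$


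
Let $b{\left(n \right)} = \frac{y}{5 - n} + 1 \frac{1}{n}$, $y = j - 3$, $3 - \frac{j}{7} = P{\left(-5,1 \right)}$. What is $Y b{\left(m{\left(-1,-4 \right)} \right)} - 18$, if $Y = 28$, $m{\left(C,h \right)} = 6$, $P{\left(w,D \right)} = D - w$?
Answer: $\frac{1976}{3} \approx 658.67$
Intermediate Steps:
$j = -21$ ($j = 21 - 7 \left(1 - -5\right) = 21 - 7 \left(1 + 5\right) = 21 - 42 = -21$)
$y = -24$ ($y = -21 - 3 = -24$)
$b{\left(n \right)} = \frac{1}{n} - \frac{24}{5 - n}$ ($b{\left(n \right)} = - \frac{24}{5 - n} + 1 \frac{1}{n} = - \frac{24}{5 - n} + \frac{1}{n} = \frac{1}{n} - \frac{24}{5 - n}$)
$Y b{\left(m{\left(-1,-4 \right)} \right)} - 18 = 28 \frac{5 \left(-1 + 5 \cdot 6\right)}{6 \left(-5 + 6\right)} - 18 = 28 \cdot 5 \cdot \frac{1}{6} \cdot 1^{-1} \left(-1 + 30\right) - 18 = 28 \cdot 5 \cdot \frac{1}{6} \cdot 1 \cdot 29 - 18 = 28 \cdot \frac{145}{6} - 18 = \frac{2030}{3} - 18 = \frac{1976}{3}$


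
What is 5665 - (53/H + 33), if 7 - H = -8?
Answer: 84427/15 ≈ 5628.5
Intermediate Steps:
H = 15 (H = 7 - 1*(-8) = 7 + 8 = 15)
5665 - (53/H + 33) = 5665 - (53/15 + 33) = 5665 - 1*548/15 = 5665 - 548/15 = 84427/15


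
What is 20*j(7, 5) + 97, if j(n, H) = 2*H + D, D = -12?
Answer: 57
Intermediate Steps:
j(n, H) = -12 + 2*H (j(n, H) = 2*H - 12 = -12 + 2*H)
20*j(7, 5) + 97 = 20*(-12 + 2*5) + 97 = 20*(-12 + 10) + 97 = 20*(-2) + 97 = -40 + 97 = 57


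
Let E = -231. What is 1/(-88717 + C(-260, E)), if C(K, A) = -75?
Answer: -1/88792 ≈ -1.1262e-5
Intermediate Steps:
1/(-88717 + C(-260, E)) = 1/(-88717 - 75) = 1/(-88792) = -1/88792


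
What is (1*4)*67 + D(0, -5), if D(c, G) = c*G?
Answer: 268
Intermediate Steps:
D(c, G) = G*c
(1*4)*67 + D(0, -5) = (1*4)*67 - 5*0 = 4*67 + 0 = 268 + 0 = 268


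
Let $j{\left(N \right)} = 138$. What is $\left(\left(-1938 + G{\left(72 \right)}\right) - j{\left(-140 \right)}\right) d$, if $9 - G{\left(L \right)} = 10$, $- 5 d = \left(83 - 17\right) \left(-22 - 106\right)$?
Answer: $- \frac{17546496}{5} \approx -3.5093 \cdot 10^{6}$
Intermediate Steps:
$d = \frac{8448}{5}$ ($d = - \frac{\left(83 - 17\right) \left(-22 - 106\right)}{5} = - \frac{66 \left(-128\right)}{5} = \left(- \frac{1}{5}\right) \left(-8448\right) = \frac{8448}{5} \approx 1689.6$)
$G{\left(L \right)} = -1$ ($G{\left(L \right)} = 9 - 10 = -1$)
$\left(\left(-1938 + G{\left(72 \right)}\right) - j{\left(-140 \right)}\right) d = \left(\left(-1938 - 1\right) - 138\right) \frac{8448}{5} = \left(-1939 - 138\right) \frac{8448}{5} = \left(-2077\right) \frac{8448}{5} = - \frac{17546496}{5}$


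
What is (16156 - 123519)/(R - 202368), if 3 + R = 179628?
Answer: 107363/22743 ≈ 4.7207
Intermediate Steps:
R = 179625 (R = -3 + 179628 = 179625)
(16156 - 123519)/(R - 202368) = (16156 - 123519)/(179625 - 202368) = -107363/(-22743) = -107363*(-1/22743) = 107363/22743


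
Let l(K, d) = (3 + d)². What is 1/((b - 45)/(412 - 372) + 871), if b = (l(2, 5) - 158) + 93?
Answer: 20/17397 ≈ 0.0011496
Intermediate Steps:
b = -1 (b = ((3 + 5)² - 158) + 93 = (8² - 158) + 93 = (64 - 158) + 93 = -94 + 93 = -1)
1/((b - 45)/(412 - 372) + 871) = 1/((-1 - 45)/(412 - 372) + 871) = 1/(-46/40 + 871) = 1/(-46*1/40 + 871) = 1/(-23/20 + 871) = 1/(17397/20) = 20/17397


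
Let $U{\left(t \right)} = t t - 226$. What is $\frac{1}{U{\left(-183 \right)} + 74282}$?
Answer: $\frac{1}{107545} \approx 9.2984 \cdot 10^{-6}$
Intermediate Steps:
$U{\left(t \right)} = -226 + t^{2}$ ($U{\left(t \right)} = t^{2} - 226 = -226 + t^{2}$)
$\frac{1}{U{\left(-183 \right)} + 74282} = \frac{1}{\left(-226 + \left(-183\right)^{2}\right) + 74282} = \frac{1}{\left(-226 + 33489\right) + 74282} = \frac{1}{33263 + 74282} = \frac{1}{107545}$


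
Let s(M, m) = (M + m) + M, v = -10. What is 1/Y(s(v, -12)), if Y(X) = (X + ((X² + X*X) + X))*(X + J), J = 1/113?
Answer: -113/7172160 ≈ -1.5755e-5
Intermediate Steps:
J = 1/113 ≈ 0.0088496
s(M, m) = m + 2*M
Y(X) = (1/113 + X)*(2*X + 2*X²) (Y(X) = (X + ((X² + X*X) + X))*(X + 1/113) = (X + ((X² + X²) + X))*(1/113 + X) = (X + (2*X² + X))*(1/113 + X) = (X + (X + 2*X²))*(1/113 + X) = (2*X + 2*X²)*(1/113 + X) = (1/113 + X)*(2*X + 2*X²))
1/Y(s(v, -12)) = 1/(2*(-12 + 2*(-10))*(1 + 113*(-12 + 2*(-10))² + 114*(-12 + 2*(-10)))/113) = 1/(2*(-12 - 20)*(1 + 113*(-12 - 20)² + 114*(-12 - 20))/113) = 1/((2/113)*(-32)*(1 + 113*(-32)² + 114*(-32))) = 1/((2/113)*(-32)*(1 + 113*1024 - 3648)) = 1/((2/113)*(-32)*(1 + 115712 - 3648)) = 1/((2/113)*(-32)*112065) = 1/(-7172160/113) = -113/7172160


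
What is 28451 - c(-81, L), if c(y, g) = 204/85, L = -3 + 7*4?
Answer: 142243/5 ≈ 28449.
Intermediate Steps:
L = 25 (L = -3 + 28 = 25)
c(y, g) = 12/5 (c(y, g) = 204*(1/85) = 12/5)
28451 - c(-81, L) = 28451 - 1*12/5 = 28451 - 12/5 = 142243/5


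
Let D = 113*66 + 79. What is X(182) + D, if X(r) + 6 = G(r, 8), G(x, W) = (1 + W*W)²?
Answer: 11756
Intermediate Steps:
G(x, W) = (1 + W²)²
X(r) = 4219 (X(r) = -6 + (1 + 8²)² = -6 + (1 + 64)² = -6 + 65² = -6 + 4225 = 4219)
D = 7537 (D = 7458 + 79 = 7537)
X(182) + D = 4219 + 7537 = 11756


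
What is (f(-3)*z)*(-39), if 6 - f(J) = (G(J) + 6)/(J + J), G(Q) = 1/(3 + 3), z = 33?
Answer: -36179/4 ≈ -9044.8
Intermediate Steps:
G(Q) = ⅙ (G(Q) = 1/6 = ⅙)
f(J) = 6 - 37/(12*J) (f(J) = 6 - (⅙ + 6)/(J + J) = 6 - 37/(6*(2*J)) = 6 - 37*1/(2*J)/6 = 6 - 37/(12*J))
(f(-3)*z)*(-39) = ((6 - 37/12/(-3))*33)*(-39) = ((6 - 37/12*(-⅓))*33)*(-39) = ((6 + 37/36)*33)*(-39) = ((253/36)*33)*(-39) = (2783/12)*(-39) = -36179/4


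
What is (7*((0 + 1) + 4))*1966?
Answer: 68810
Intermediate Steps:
(7*((0 + 1) + 4))*1966 = (7*(1 + 4))*1966 = (7*5)*1966 = 35*1966 = 68810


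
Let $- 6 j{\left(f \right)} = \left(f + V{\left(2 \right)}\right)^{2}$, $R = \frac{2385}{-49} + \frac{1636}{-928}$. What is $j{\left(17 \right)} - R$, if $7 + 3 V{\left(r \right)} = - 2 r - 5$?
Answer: $\frac{8517847}{306936} \approx 27.751$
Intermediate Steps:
$V{\left(r \right)} = -4 - \frac{2 r}{3}$ ($V{\left(r \right)} = - \frac{7}{3} + \frac{- 2 r - 5}{3} = - \frac{7}{3} + \frac{-5 - 2 r}{3} = - \frac{7}{3} - \left(\frac{5}{3} + \frac{2 r}{3}\right) = -4 - \frac{2 r}{3}$)
$R = - \frac{573361}{11368}$ ($R = 2385 \left(- \frac{1}{49}\right) + 1636 \left(- \frac{1}{928}\right) = - \frac{2385}{49} - \frac{409}{232} = - \frac{573361}{11368} \approx -50.436$)
$j{\left(f \right)} = - \frac{\left(- \frac{16}{3} + f\right)^{2}}{6}$ ($j{\left(f \right)} = - \frac{\left(f - \frac{16}{3}\right)^{2}}{6} = - \frac{\left(- \frac{16}{3} + f\right)^{2}}{6}$)
$j{\left(17 \right)} - R = - \frac{\left(-16 + 3 \cdot 17\right)^{2}}{54} - - \frac{573361}{11368} = - \frac{\left(-16 + 51\right)^{2}}{54} + \frac{573361}{11368} = - \frac{35^{2}}{54} + \frac{573361}{11368} = \left(- \frac{1}{54}\right) 1225 + \frac{573361}{11368} = - \frac{1225}{54} + \frac{573361}{11368} = \frac{8517847}{306936}$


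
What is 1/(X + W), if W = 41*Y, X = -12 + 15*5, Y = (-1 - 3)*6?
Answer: -1/921 ≈ -0.0010858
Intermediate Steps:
Y = -24 (Y = -4*6 = -24)
X = 63 (X = -12 + 75 = 63)
W = -984 (W = 41*(-24) = -984)
1/(X + W) = 1/(63 - 984) = 1/(-921) = -1/921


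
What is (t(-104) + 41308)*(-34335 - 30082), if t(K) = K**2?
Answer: -3357671708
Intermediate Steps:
(t(-104) + 41308)*(-34335 - 30082) = ((-104)**2 + 41308)*(-34335 - 30082) = (10816 + 41308)*(-64417) = 52124*(-64417) = -3357671708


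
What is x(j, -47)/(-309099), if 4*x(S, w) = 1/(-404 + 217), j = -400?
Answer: 1/231206052 ≈ 4.3251e-9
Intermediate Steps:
x(S, w) = -1/748 (x(S, w) = 1/(4*(-404 + 217)) = (¼)/(-187) = (¼)*(-1/187) = -1/748)
x(j, -47)/(-309099) = -1/748/(-309099) = -1/748*(-1/309099) = 1/231206052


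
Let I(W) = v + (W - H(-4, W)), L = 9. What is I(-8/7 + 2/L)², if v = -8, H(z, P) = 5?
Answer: 769129/3969 ≈ 193.78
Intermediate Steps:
I(W) = -13 + W (I(W) = -8 + (W - 1*5) = -8 + (W - 5) = -8 + (-5 + W) = -13 + W)
I(-8/7 + 2/L)² = (-13 + (-8/7 + 2/9))² = (-13 - 58/63)² = (-877/63)² = 769129/3969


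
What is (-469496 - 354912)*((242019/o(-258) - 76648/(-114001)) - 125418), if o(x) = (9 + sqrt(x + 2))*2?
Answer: 3869909919161257036/38418337 + 1596179198016*I/337 ≈ 1.0073e+11 + 4.7364e+9*I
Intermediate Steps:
o(x) = 18 + 2*sqrt(2 + x) (o(x) = (9 + sqrt(2 + x))*2 = 18 + 2*sqrt(2 + x))
(-469496 - 354912)*((242019/o(-258) - 76648/(-114001)) - 125418) = (-469496 - 354912)*((242019/(18 + 2*sqrt(2 - 258)) - 76648/(-114001)) - 125418) = -824408*((242019/(18 + 2*sqrt(-256)) - 76648*(-1/114001)) - 125418) = -824408*((242019/(18 + 2*(16*I)) + 76648/114001) - 125418) = -824408*((242019/(18 + 32*I) + 76648/114001) - 125418) = -824408*((242019*((18 - 32*I)/1348) + 76648/114001) - 125418) = -824408*((242019*(18 - 32*I)/1348 + 76648/114001) - 125418) = -824408*((76648/114001 + 242019*(18 - 32*I)/1348) - 125418) = -824408*(-14297700770/114001 + 242019*(18 - 32*I)/1348) = 11787138896394160/114001 - 49880599938*(18 - 32*I)/337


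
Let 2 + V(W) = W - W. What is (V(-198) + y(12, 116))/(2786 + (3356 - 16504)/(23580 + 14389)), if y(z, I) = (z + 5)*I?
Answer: 37399465/52884243 ≈ 0.70720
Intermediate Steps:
y(z, I) = I*(5 + z) (y(z, I) = (5 + z)*I = I*(5 + z))
V(W) = -2 (V(W) = -2 + (W - W) = -2 + 0 = -2)
(V(-198) + y(12, 116))/(2786 + (3356 - 16504)/(23580 + 14389)) = (-2 + 116*(5 + 12))/(2786 + (3356 - 16504)/(23580 + 14389)) = (-2 + 116*17)/(2786 - 13148/37969) = (-2 + 1972)/(2786 - 13148*1/37969) = 1970/(2786 - 13148/37969) = 1970/(105768486/37969) = 1970*(37969/105768486) = 37399465/52884243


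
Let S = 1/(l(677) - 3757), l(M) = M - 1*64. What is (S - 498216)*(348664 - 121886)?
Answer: -177611521004845/1572 ≈ -1.1298e+11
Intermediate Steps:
l(M) = -64 + M (l(M) = M - 64 = -64 + M)
S = -1/3144 (S = 1/((-64 + 677) - 3757) = 1/(613 - 3757) = 1/(-3144) = -1/3144 ≈ -0.00031807)
(S - 498216)*(348664 - 121886) = (-1/3144 - 498216)*(348664 - 121886) = -1566391105/3144*226778 = -177611521004845/1572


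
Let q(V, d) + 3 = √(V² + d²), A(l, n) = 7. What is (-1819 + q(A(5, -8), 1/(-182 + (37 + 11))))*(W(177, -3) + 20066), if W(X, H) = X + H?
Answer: -36877280 + 10120*√879845/67 ≈ -3.6736e+7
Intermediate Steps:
W(X, H) = H + X
q(V, d) = -3 + √(V² + d²)
(-1819 + q(A(5, -8), 1/(-182 + (37 + 11))))*(W(177, -3) + 20066) = (-1819 + (-3 + √(7² + (1/(-182 + (37 + 11)))²)))*((-3 + 177) + 20066) = (-1819 + (-3 + √(49 + (1/(-182 + 48))²)))*(174 + 20066) = (-1819 + (-3 + √(49 + (1/(-134))²)))*20240 = (-1819 + (-3 + √(49 + (-1/134)²)))*20240 = (-1819 + (-3 + √(49 + 1/17956)))*20240 = (-1819 + (-3 + √(879845/17956)))*20240 = (-1819 + (-3 + √879845/134))*20240 = (-1822 + √879845/134)*20240 = -36877280 + 10120*√879845/67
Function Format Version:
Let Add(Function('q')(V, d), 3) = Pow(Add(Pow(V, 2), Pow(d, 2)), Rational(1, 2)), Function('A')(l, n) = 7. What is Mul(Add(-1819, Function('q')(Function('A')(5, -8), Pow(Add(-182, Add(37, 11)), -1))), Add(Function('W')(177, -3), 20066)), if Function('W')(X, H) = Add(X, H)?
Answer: Add(-36877280, Mul(Rational(10120, 67), Pow(879845, Rational(1, 2)))) ≈ -3.6736e+7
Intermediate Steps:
Function('W')(X, H) = Add(H, X)
Function('q')(V, d) = Add(-3, Pow(Add(Pow(V, 2), Pow(d, 2)), Rational(1, 2)))
Mul(Add(-1819, Function('q')(Function('A')(5, -8), Pow(Add(-182, Add(37, 11)), -1))), Add(Function('W')(177, -3), 20066)) = Mul(Add(-1819, Add(-3, Pow(Add(Pow(7, 2), Pow(Pow(Add(-182, Add(37, 11)), -1), 2)), Rational(1, 2)))), Add(Add(-3, 177), 20066)) = Mul(Add(-1819, Add(-3, Pow(Add(49, Pow(Pow(Add(-182, 48), -1), 2)), Rational(1, 2)))), Add(174, 20066)) = Mul(Add(-1819, Add(-3, Pow(Add(49, Pow(Pow(-134, -1), 2)), Rational(1, 2)))), 20240) = Mul(Add(-1819, Add(-3, Pow(Add(49, Pow(Rational(-1, 134), 2)), Rational(1, 2)))), 20240) = Mul(Add(-1819, Add(-3, Pow(Add(49, Rational(1, 17956)), Rational(1, 2)))), 20240) = Mul(Add(-1819, Add(-3, Pow(Rational(879845, 17956), Rational(1, 2)))), 20240) = Mul(Add(-1819, Add(-3, Mul(Rational(1, 134), Pow(879845, Rational(1, 2))))), 20240) = Mul(Add(-1822, Mul(Rational(1, 134), Pow(879845, Rational(1, 2)))), 20240) = Add(-36877280, Mul(Rational(10120, 67), Pow(879845, Rational(1, 2))))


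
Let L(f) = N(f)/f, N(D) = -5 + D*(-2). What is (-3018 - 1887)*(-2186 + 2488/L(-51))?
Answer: 1662451650/97 ≈ 1.7139e+7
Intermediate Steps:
N(D) = -5 - 2*D
L(f) = (-5 - 2*f)/f
(-3018 - 1887)*(-2186 + 2488/L(-51)) = (-3018 - 1887)*(-2186 + 2488/(-2 - 5/(-51))) = -4905*(-2186 + 2488/(-2 - 5*(-1/51))) = -4905*(-2186 + 2488/(-2 + 5/51)) = -4905*(-2186 + 2488/(-97/51)) = -4905*(-2186 + 2488*(-51/97)) = -4905*(-2186 - 126888/97) = -4905*(-338930/97) = 1662451650/97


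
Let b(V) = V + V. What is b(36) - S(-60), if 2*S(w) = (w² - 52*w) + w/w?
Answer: -6577/2 ≈ -3288.5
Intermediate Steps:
b(V) = 2*V
S(w) = ½ + w²/2 - 26*w (S(w) = ((w² - 52*w) + w/w)/2 = ((w² - 52*w) + 1)/2 = (1 + w² - 52*w)/2 = ½ + w²/2 - 26*w)
b(36) - S(-60) = 2*36 - (½ + (½)*(-60)² - 26*(-60)) = 72 - (½ + (½)*3600 + 1560) = 72 - (½ + 1800 + 1560) = 72 - 1*6721/2 = 72 - 6721/2 = -6577/2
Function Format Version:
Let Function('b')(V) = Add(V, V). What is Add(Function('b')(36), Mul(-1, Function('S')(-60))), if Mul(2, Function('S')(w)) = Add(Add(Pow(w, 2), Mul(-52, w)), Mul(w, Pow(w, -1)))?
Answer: Rational(-6577, 2) ≈ -3288.5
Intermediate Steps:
Function('b')(V) = Mul(2, V)
Function('S')(w) = Add(Rational(1, 2), Mul(Rational(1, 2), Pow(w, 2)), Mul(-26, w)) (Function('S')(w) = Mul(Rational(1, 2), Add(Add(Pow(w, 2), Mul(-52, w)), Mul(w, Pow(w, -1)))) = Mul(Rational(1, 2), Add(Add(Pow(w, 2), Mul(-52, w)), 1)) = Mul(Rational(1, 2), Add(1, Pow(w, 2), Mul(-52, w))) = Add(Rational(1, 2), Mul(Rational(1, 2), Pow(w, 2)), Mul(-26, w)))
Add(Function('b')(36), Mul(-1, Function('S')(-60))) = Add(Mul(2, 36), Mul(-1, Add(Rational(1, 2), Mul(Rational(1, 2), Pow(-60, 2)), Mul(-26, -60)))) = Add(72, Mul(-1, Add(Rational(1, 2), Mul(Rational(1, 2), 3600), 1560))) = Add(72, Mul(-1, Add(Rational(1, 2), 1800, 1560))) = Add(72, Mul(-1, Rational(6721, 2))) = Add(72, Rational(-6721, 2)) = Rational(-6577, 2)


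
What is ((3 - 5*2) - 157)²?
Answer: 26896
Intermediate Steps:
((3 - 5*2) - 157)² = ((3 - 10) - 157)² = (-7 - 157)² = (-164)² = 26896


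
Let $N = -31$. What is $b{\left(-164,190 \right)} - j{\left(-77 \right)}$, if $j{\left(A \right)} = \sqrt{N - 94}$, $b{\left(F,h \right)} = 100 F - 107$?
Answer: $-16507 - 5 i \sqrt{5} \approx -16507.0 - 11.18 i$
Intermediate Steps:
$b{\left(F,h \right)} = -107 + 100 F$
$j{\left(A \right)} = 5 i \sqrt{5}$ ($j{\left(A \right)} = \sqrt{-31 - 94} = \sqrt{-125} = 5 i \sqrt{5}$)
$b{\left(-164,190 \right)} - j{\left(-77 \right)} = \left(-107 + 100 \left(-164\right)\right) - 5 i \sqrt{5} = \left(-107 - 16400\right) - 5 i \sqrt{5} = -16507 - 5 i \sqrt{5}$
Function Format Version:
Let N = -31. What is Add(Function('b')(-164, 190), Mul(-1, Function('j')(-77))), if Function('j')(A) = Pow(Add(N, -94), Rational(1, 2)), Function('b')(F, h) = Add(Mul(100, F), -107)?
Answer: Add(-16507, Mul(-5, I, Pow(5, Rational(1, 2)))) ≈ Add(-16507., Mul(-11.180, I))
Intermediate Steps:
Function('b')(F, h) = Add(-107, Mul(100, F))
Function('j')(A) = Mul(5, I, Pow(5, Rational(1, 2))) (Function('j')(A) = Pow(Add(-31, -94), Rational(1, 2)) = Pow(-125, Rational(1, 2)) = Mul(5, I, Pow(5, Rational(1, 2))))
Add(Function('b')(-164, 190), Mul(-1, Function('j')(-77))) = Add(Add(-107, Mul(100, -164)), Mul(-1, Mul(5, I, Pow(5, Rational(1, 2))))) = Add(Add(-107, -16400), Mul(-5, I, Pow(5, Rational(1, 2)))) = Add(-16507, Mul(-5, I, Pow(5, Rational(1, 2))))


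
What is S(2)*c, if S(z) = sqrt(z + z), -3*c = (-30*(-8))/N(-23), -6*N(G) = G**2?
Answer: 960/529 ≈ 1.8147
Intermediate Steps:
N(G) = -G**2/6
c = 480/529 (c = -(-30*(-8))/(3*((-1/6*(-23)**2))) = -80/((-1/6*529)) = -80/(-529/6) = -80*(-6)/529 = -1/3*(-1440/529) = 480/529 ≈ 0.90737)
S(z) = sqrt(2)*sqrt(z) (S(z) = sqrt(2*z) = sqrt(2)*sqrt(z))
S(2)*c = (sqrt(2)*sqrt(2))*(480/529) = 2*(480/529) = 960/529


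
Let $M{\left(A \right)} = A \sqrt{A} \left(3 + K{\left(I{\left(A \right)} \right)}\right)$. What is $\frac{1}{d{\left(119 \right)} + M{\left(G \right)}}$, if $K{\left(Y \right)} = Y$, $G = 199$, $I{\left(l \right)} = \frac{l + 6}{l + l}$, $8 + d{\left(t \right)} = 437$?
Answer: $- \frac{1716}{388746835} + \frac{2798 \sqrt{199}}{388746835} \approx 9.7119 \cdot 10^{-5}$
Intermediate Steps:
$d{\left(t \right)} = 429$ ($d{\left(t \right)} = -8 + 437 = 429$)
$I{\left(l \right)} = \frac{6 + l}{2 l}$
$M{\left(A \right)} = A^{\frac{3}{2}} \left(3 + \frac{6 + A}{2 A}\right)$ ($M{\left(A \right)} = A \sqrt{A} \left(3 + \frac{6 + A}{2 A}\right) = A^{\frac{3}{2}} \left(3 + \frac{6 + A}{2 A}\right)$)
$\frac{1}{d{\left(119 \right)} + M{\left(G \right)}} = \frac{1}{429 + \frac{\sqrt{199} \left(6 + 7 \cdot 199\right)}{2}} = \frac{1}{429 + \frac{\sqrt{199} \left(6 + 1393\right)}{2}} = \frac{1}{429 + \frac{1}{2} \sqrt{199} \cdot 1399} = \frac{1}{429 + \frac{1399 \sqrt{199}}{2}}$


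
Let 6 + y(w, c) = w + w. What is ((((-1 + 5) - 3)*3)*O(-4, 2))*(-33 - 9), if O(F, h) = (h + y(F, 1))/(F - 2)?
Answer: -252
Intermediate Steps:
y(w, c) = -6 + 2*w (y(w, c) = -6 + (w + w) = -6 + 2*w)
O(F, h) = (-6 + h + 2*F)/(-2 + F) (O(F, h) = (h + (-6 + 2*F))/(F - 2) = (-6 + h + 2*F)/(-2 + F))
((((-1 + 5) - 3)*3)*O(-4, 2))*(-33 - 9) = ((((-1 + 5) - 3)*3)*((-6 + 2 + 2*(-4))/(-2 - 4)))*(-33 - 9) = (((4 - 3)*3)*((-6 + 2 - 8)/(-6)))*(-42) = ((1*3)*(-⅙*(-12)))*(-42) = (3*2)*(-42) = 6*(-42) = -252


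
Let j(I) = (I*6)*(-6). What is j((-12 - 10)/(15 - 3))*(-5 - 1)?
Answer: -396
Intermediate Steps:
j(I) = -36*I (j(I) = (6*I)*(-6) = -36*I)
j((-12 - 10)/(15 - 3))*(-5 - 1) = (-36*(-12 - 10)/(15 - 3))*(-5 - 1) = -(-792)/12*(-6) = -36*(-11/6)*(-6) = 66*(-6) = -396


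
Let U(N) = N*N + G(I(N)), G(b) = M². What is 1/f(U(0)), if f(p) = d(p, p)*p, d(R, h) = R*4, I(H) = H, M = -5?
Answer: 1/2500 ≈ 0.00040000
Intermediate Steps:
G(b) = 25 (G(b) = (-5)² = 25)
d(R, h) = 4*R
U(N) = 25 + N² (U(N) = N*N + 25 = N² + 25 = 25 + N²)
f(p) = 4*p² (f(p) = (4*p)*p = 4*p²)
1/f(U(0)) = 1/(4*(25 + 0²)²) = 1/(4*(25 + 0)²) = 1/(4*25²) = 1/(4*625) = 1/2500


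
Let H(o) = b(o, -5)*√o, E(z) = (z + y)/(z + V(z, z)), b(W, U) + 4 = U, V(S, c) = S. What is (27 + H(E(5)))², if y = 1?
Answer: 3888/5 - 486*√15/5 ≈ 401.15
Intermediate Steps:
b(W, U) = -4 + U
E(z) = (1 + z)/(2*z) (E(z) = (z + 1)/(z + z) = (1 + z)/((2*z)) = (1 + z)*(1/(2*z)) = (1 + z)/(2*z))
H(o) = -9*√o (H(o) = (-4 - 5)*√o = -9*√o)
(27 + H(E(5)))² = (27 - 9*√10*√(1 + 5)/10)² = (27 - 9*√15/5)²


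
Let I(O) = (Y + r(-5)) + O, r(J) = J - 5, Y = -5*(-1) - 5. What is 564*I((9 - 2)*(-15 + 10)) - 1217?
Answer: -26597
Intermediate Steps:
Y = 0 (Y = 5 - 5 = 0)
r(J) = -5 + J
I(O) = -10 + O (I(O) = (0 + (-5 - 5)) + O = (0 - 10) + O = -10 + O)
564*I((9 - 2)*(-15 + 10)) - 1217 = 564*(-10 + (9 - 2)*(-15 + 10)) - 1217 = 564*(-10 + 7*(-5)) - 1217 = 564*(-10 - 35) - 1217 = 564*(-45) - 1217 = -25380 - 1217 = -26597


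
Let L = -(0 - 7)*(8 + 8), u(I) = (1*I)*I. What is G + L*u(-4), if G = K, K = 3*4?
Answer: 1804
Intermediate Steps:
u(I) = I**2 (u(I) = I*I = I**2)
L = 112 (L = -(-7)*16 = -1*(-112) = 112)
K = 12
G = 12
G + L*u(-4) = 12 + 112*(-4)**2 = 12 + 112*16 = 12 + 1792 = 1804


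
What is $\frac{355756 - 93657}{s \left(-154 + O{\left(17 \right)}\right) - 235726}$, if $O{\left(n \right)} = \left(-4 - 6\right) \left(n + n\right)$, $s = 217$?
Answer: $- \frac{262099}{342924} \approx -0.76431$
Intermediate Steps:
$O{\left(n \right)} = - 20 n$ ($O{\left(n \right)} = - 10 \cdot 2 n = - 20 n$)
$\frac{355756 - 93657}{s \left(-154 + O{\left(17 \right)}\right) - 235726} = \frac{355756 - 93657}{217 \left(-154 - 340\right) - 235726} = \frac{262099}{217 \left(-154 - 340\right) - 235726} = \frac{262099}{217 \left(-494\right) - 235726} = \frac{262099}{-107198 - 235726} = \frac{262099}{-342924} = 262099 \left(- \frac{1}{342924}\right) = - \frac{262099}{342924}$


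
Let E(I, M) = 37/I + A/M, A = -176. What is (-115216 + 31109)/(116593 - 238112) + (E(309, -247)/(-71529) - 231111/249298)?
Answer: -38854020858867219067/165386694610344888954 ≈ -0.23493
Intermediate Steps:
E(I, M) = -176/M + 37/I (E(I, M) = 37/I - 176/M = -176/M + 37/I)
(-115216 + 31109)/(116593 - 238112) + (E(309, -247)/(-71529) - 231111/249298) = (-115216 + 31109)/(116593 - 238112) + ((-176/(-247) + 37/309)/(-71529) - 231111/249298) = -84107/(-121519) + ((-176*(-1/247) + 37*(1/309))*(-1/71529) - 231111*1/249298) = -84107*(-1/121519) + ((176/247 + 37/309)*(-1/71529) - 231111/249298) = 84107/121519 + ((63523/76323)*(-1/71529) - 231111/249298) = 84107/121519 + (-63523/5459307867 - 231111/249298) = 84107/121519 - 1261721936607091/1360994532627366 = -38854020858867219067/165386694610344888954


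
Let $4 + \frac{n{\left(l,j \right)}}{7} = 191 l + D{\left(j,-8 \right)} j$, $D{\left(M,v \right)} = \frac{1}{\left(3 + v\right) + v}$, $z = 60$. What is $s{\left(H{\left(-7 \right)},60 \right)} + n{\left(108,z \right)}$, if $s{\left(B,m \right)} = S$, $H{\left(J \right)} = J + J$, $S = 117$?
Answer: $\frac{1877885}{13} \approx 1.4445 \cdot 10^{5}$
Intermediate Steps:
$H{\left(J \right)} = 2 J$
$D{\left(M,v \right)} = \frac{1}{3 + 2 v}$
$n{\left(l,j \right)} = -28 + 1337 l - \frac{7 j}{13}$ ($n{\left(l,j \right)} = -28 + 7 \left(191 l + \frac{j}{3 + 2 \left(-8\right)}\right) = -28 + 7 \left(191 l + \frac{j}{3 - 16}\right) = -28 + 7 \left(191 l + \frac{j}{-13}\right) = -28 + 7 \left(191 l - \frac{j}{13}\right) = -28 - \left(- 1337 l + \frac{7 j}{13}\right) = -28 + 1337 l - \frac{7 j}{13}$)
$s{\left(B,m \right)} = 117$
$s{\left(H{\left(-7 \right)},60 \right)} + n{\left(108,z \right)} = 117 - - \frac{1876364}{13} = 117 + \frac{1876364}{13} = \frac{1877885}{13}$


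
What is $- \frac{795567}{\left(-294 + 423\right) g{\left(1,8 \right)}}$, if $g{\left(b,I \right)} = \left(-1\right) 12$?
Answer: $\frac{265189}{516} \approx 513.93$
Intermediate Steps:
$g{\left(b,I \right)} = -12$
$- \frac{795567}{\left(-294 + 423\right) g{\left(1,8 \right)}} = - \frac{795567}{\left(-294 + 423\right) \left(-12\right)} = - \frac{795567}{129 \left(-12\right)} = - \frac{795567}{-1548} = \left(-795567\right) \left(- \frac{1}{1548}\right) = \frac{265189}{516}$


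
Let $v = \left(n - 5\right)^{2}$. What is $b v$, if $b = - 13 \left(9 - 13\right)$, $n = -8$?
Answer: $8788$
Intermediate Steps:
$v = 169$ ($v = \left(-8 - 5\right)^{2} = \left(-13\right)^{2} = 169$)
$b = 52$ ($b = \left(-13\right) \left(-4\right) = 52$)
$b v = 52 \cdot 169 = 8788$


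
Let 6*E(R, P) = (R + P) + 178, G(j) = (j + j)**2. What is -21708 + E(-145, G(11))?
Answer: -129731/6 ≈ -21622.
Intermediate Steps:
G(j) = 4*j**2 (G(j) = (2*j)**2 = 4*j**2)
E(R, P) = 89/3 + P/6 + R/6 (E(R, P) = ((R + P) + 178)/6 = ((P + R) + 178)/6 = (178 + P + R)/6 = 89/3 + P/6 + R/6)
-21708 + E(-145, G(11)) = -21708 + (89/3 + (4*11**2)/6 + (1/6)*(-145)) = -21708 + (89/3 + (4*121)/6 - 145/6) = -21708 + (89/3 + (1/6)*484 - 145/6) = -21708 + (89/3 + 242/3 - 145/6) = -21708 + 517/6 = -129731/6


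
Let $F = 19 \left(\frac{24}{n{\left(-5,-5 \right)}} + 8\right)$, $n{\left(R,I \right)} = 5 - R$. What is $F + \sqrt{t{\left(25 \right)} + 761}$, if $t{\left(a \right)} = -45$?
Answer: $\frac{988}{5} + 2 \sqrt{179} \approx 224.36$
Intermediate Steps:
$F = \frac{988}{5}$ ($F = 19 \left(\frac{24}{5 - -5} + 8\right) = 19 \left(\frac{24}{5 + 5} + 8\right) = 19 \left(\frac{24}{10} + 8\right) = 19 \left(24 \cdot \frac{1}{10} + 8\right) = 19 \left(\frac{12}{5} + 8\right) = 19 \cdot \frac{52}{5} = \frac{988}{5} \approx 197.6$)
$F + \sqrt{t{\left(25 \right)} + 761} = \frac{988}{5} + \sqrt{-45 + 761} = \frac{988}{5} + \sqrt{716} = \frac{988}{5} + 2 \sqrt{179}$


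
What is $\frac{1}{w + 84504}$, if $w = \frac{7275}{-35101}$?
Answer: $\frac{35101}{2966167629} \approx 1.1834 \cdot 10^{-5}$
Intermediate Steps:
$w = - \frac{7275}{35101}$ ($w = 7275 \left(- \frac{1}{35101}\right) = - \frac{7275}{35101} \approx -0.20726$)
$\frac{1}{w + 84504} = \frac{1}{- \frac{7275}{35101} + 84504} = \frac{1}{\frac{2966167629}{35101}} = \frac{35101}{2966167629}$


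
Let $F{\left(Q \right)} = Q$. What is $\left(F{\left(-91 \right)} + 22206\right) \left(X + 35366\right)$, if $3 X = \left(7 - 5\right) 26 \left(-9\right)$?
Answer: $778669150$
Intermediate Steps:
$X = -156$ ($X = \frac{\left(7 - 5\right) 26 \left(-9\right)}{3} = \frac{2 \cdot 26 \left(-9\right)}{3} = \frac{52 \left(-9\right)}{3} = \frac{1}{3} \left(-468\right) = -156$)
$\left(F{\left(-91 \right)} + 22206\right) \left(X + 35366\right) = \left(-91 + 22206\right) \left(-156 + 35366\right) = 22115 \cdot 35210 = 778669150$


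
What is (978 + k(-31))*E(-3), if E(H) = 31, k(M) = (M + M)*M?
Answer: 89900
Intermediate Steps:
k(M) = 2*M² (k(M) = (2*M)*M = 2*M²)
(978 + k(-31))*E(-3) = (978 + 2*(-31)²)*31 = (978 + 2*961)*31 = (978 + 1922)*31 = 2900*31 = 89900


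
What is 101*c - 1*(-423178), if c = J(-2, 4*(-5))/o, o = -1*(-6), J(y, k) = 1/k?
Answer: 50781259/120 ≈ 4.2318e+5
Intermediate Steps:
o = 6
c = -1/120 (c = 1/((4*(-5))*6) = (1/6)/(-20) = -1/20*1/6 = -1/120 ≈ -0.0083333)
101*c - 1*(-423178) = 101*(-1/120) - 1*(-423178) = -101/120 + 423178 = 50781259/120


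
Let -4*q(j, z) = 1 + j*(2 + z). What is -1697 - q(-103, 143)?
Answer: -10861/2 ≈ -5430.5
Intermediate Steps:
q(j, z) = -¼ - j*(2 + z)/4 (q(j, z) = -(1 + j*(2 + z))/4 = -¼ - j*(2 + z)/4)
-1697 - q(-103, 143) = -1697 - (-¼ - ½*(-103) - ¼*(-103)*143) = -1697 - (-¼ + 103/2 + 14729/4) = -1697 - 1*7467/2 = -1697 - 7467/2 = -10861/2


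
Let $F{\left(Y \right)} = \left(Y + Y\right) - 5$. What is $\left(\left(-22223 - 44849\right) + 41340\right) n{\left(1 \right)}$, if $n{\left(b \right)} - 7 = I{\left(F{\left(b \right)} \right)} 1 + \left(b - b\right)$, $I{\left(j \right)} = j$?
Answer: $-102928$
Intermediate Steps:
$F{\left(Y \right)} = -5 + 2 Y$ ($F{\left(Y \right)} = 2 Y - 5 = -5 + 2 Y$)
$n{\left(b \right)} = 2 + 2 b$ ($n{\left(b \right)} = 7 + \left(\left(-5 + 2 b\right) 1 + \left(b - b\right)\right) = 7 + \left(\left(-5 + 2 b\right) + 0\right) = 7 + \left(-5 + 2 b\right) = 2 + 2 b$)
$\left(\left(-22223 - 44849\right) + 41340\right) n{\left(1 \right)} = \left(\left(-22223 - 44849\right) + 41340\right) \left(2 + 2 \cdot 1\right) = \left(-67072 + 41340\right) \left(2 + 2\right) = \left(-25732\right) 4 = -102928$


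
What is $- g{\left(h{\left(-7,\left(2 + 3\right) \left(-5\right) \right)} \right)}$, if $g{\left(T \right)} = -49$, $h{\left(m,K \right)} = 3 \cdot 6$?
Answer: $49$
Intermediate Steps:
$h{\left(m,K \right)} = 18$
$- g{\left(h{\left(-7,\left(2 + 3\right) \left(-5\right) \right)} \right)} = \left(-1\right) \left(-49\right) = 49$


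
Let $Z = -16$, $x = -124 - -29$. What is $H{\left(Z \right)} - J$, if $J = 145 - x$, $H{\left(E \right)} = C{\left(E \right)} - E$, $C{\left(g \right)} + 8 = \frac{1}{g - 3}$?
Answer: $- \frac{4409}{19} \approx -232.05$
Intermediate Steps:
$x = -95$ ($x = -124 + 29 = -95$)
$C{\left(g \right)} = -8 + \frac{1}{-3 + g}$ ($C{\left(g \right)} = -8 + \frac{1}{g - 3} = -8 + \frac{1}{-3 + g}$)
$H{\left(E \right)} = - E + \frac{25 - 8 E}{-3 + E}$ ($H{\left(E \right)} = \frac{25 - 8 E}{-3 + E} - E = - E + \frac{25 - 8 E}{-3 + E}$)
$J = 240$ ($J = 145 - -95 = 145 + 95 = 240$)
$H{\left(Z \right)} - J = \frac{25 - \left(-16\right)^{2} - -80}{-3 - 16} - 240 = \frac{25 - 256 + 80}{-19} - 240 = - \frac{25 - 256 + 80}{19} - 240 = \left(- \frac{1}{19}\right) \left(-151\right) - 240 = \frac{151}{19} - 240 = - \frac{4409}{19}$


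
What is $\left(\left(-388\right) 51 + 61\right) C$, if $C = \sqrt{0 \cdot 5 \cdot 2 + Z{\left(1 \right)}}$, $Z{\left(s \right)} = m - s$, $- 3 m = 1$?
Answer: $- \frac{39454 i \sqrt{3}}{3} \approx - 22779.0 i$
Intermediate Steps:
$m = - \frac{1}{3}$ ($m = \left(- \frac{1}{3}\right) 1 = - \frac{1}{3} \approx -0.33333$)
$Z{\left(s \right)} = - \frac{1}{3} - s$
$C = \frac{2 i \sqrt{3}}{3}$ ($C = \sqrt{0 \cdot 5 \cdot 2 - \frac{4}{3}} = \sqrt{0 \cdot 2 - \frac{4}{3}} = \sqrt{0 - \frac{4}{3}} = \sqrt{- \frac{4}{3}} = \frac{2 i \sqrt{3}}{3} \approx 1.1547 i$)
$\left(\left(-388\right) 51 + 61\right) C = \left(\left(-388\right) 51 + 61\right) \frac{2 i \sqrt{3}}{3} = \left(-19788 + 61\right) \frac{2 i \sqrt{3}}{3} = - 19727 \frac{2 i \sqrt{3}}{3} = - \frac{39454 i \sqrt{3}}{3}$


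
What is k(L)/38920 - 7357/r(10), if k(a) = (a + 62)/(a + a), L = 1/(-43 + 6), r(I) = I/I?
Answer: -572671173/77840 ≈ -7357.0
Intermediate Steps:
r(I) = 1
L = -1/37 (L = 1/(-37) = -1/37 ≈ -0.027027)
k(a) = (62 + a)/(2*a) (k(a) = (62 + a)/((2*a)) = (62 + a)*(1/(2*a)) = (62 + a)/(2*a))
k(L)/38920 - 7357/r(10) = ((62 - 1/37)/(2*(-1/37)))/38920 - 7357/1 = ((½)*(-37)*(2293/37))*(1/38920) - 7357*1 = -2293/2*1/38920 - 7357 = -2293/77840 - 7357 = -572671173/77840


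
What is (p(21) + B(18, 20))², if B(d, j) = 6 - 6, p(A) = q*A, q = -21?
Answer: 194481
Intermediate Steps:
p(A) = -21*A
B(d, j) = 0
(p(21) + B(18, 20))² = (-21*21 + 0)² = (-441 + 0)² = (-441)² = 194481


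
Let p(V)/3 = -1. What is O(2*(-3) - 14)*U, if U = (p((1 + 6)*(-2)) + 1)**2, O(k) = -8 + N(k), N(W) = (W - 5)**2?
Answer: 2468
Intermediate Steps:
p(V) = -3 (p(V) = 3*(-1) = -3)
N(W) = (-5 + W)**2
O(k) = -8 + (-5 + k)**2
U = 4 (U = (-3 + 1)**2 = (-2)**2 = 4)
O(2*(-3) - 14)*U = (-8 + (-5 + (2*(-3) - 14))**2)*4 = (-8 + (-5 + (-6 - 14))**2)*4 = (-8 + (-5 - 20)**2)*4 = (-8 + (-25)**2)*4 = (-8 + 625)*4 = 617*4 = 2468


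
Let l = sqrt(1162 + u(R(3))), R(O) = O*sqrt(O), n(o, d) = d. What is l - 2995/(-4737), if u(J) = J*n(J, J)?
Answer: 2995/4737 + sqrt(1189) ≈ 35.114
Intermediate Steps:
R(O) = O**(3/2)
u(J) = J**2 (u(J) = J*J = J**2)
l = sqrt(1189) (l = sqrt(1162 + (3**(3/2))**2) = sqrt(1162 + (3*sqrt(3))**2) = sqrt(1162 + 27) = sqrt(1189) ≈ 34.482)
l - 2995/(-4737) = sqrt(1189) - 2995/(-4737) = sqrt(1189) - 2995*(-1/4737) = sqrt(1189) + 2995/4737 = 2995/4737 + sqrt(1189)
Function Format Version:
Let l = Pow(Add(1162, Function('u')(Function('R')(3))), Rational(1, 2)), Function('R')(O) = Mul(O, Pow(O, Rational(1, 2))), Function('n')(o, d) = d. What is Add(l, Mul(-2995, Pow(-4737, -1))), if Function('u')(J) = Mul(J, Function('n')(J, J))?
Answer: Add(Rational(2995, 4737), Pow(1189, Rational(1, 2))) ≈ 35.114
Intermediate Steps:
Function('R')(O) = Pow(O, Rational(3, 2))
Function('u')(J) = Pow(J, 2) (Function('u')(J) = Mul(J, J) = Pow(J, 2))
l = Pow(1189, Rational(1, 2)) (l = Pow(Add(1162, Pow(Pow(3, Rational(3, 2)), 2)), Rational(1, 2)) = Pow(Add(1162, Pow(Mul(3, Pow(3, Rational(1, 2))), 2)), Rational(1, 2)) = Pow(Add(1162, 27), Rational(1, 2)) = Pow(1189, Rational(1, 2)) ≈ 34.482)
Add(l, Mul(-2995, Pow(-4737, -1))) = Add(Pow(1189, Rational(1, 2)), Mul(-2995, Pow(-4737, -1))) = Add(Pow(1189, Rational(1, 2)), Mul(-2995, Rational(-1, 4737))) = Add(Pow(1189, Rational(1, 2)), Rational(2995, 4737)) = Add(Rational(2995, 4737), Pow(1189, Rational(1, 2)))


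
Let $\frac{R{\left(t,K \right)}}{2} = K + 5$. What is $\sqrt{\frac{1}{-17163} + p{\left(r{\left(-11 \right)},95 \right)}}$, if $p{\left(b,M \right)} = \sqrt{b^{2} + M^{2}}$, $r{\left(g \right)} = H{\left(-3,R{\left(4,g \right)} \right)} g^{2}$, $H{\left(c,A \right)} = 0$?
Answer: $\frac{2 \sqrt{777333247}}{5721} \approx 9.7468$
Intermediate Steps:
$R{\left(t,K \right)} = 10 + 2 K$ ($R{\left(t,K \right)} = 2 \left(K + 5\right) = 2 \left(5 + K\right) = 10 + 2 K$)
$r{\left(g \right)} = 0$ ($r{\left(g \right)} = 0 g^{2} = 0$)
$p{\left(b,M \right)} = \sqrt{M^{2} + b^{2}}$
$\sqrt{\frac{1}{-17163} + p{\left(r{\left(-11 \right)},95 \right)}} = \sqrt{\frac{1}{-17163} + \sqrt{95^{2} + 0^{2}}} = \sqrt{- \frac{1}{17163} + \sqrt{9025 + 0}} = \sqrt{- \frac{1}{17163} + \sqrt{9025}} = \sqrt{- \frac{1}{17163} + 95} = \sqrt{\frac{1630484}{17163}} = \frac{2 \sqrt{777333247}}{5721}$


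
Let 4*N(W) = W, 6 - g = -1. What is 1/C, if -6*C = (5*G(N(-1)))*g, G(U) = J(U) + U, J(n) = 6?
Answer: -24/805 ≈ -0.029814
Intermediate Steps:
g = 7 (g = 6 - 1*(-1) = 6 + 1 = 7)
N(W) = W/4
G(U) = 6 + U
C = -805/24 (C = -5*(6 + (¼)*(-1))*7/6 = -5*(6 - ¼)*7/6 = -5*(23/4)*7/6 = -115*7/24 = -⅙*805/4 = -805/24 ≈ -33.542)
1/C = 1/(-805/24) = -24/805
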